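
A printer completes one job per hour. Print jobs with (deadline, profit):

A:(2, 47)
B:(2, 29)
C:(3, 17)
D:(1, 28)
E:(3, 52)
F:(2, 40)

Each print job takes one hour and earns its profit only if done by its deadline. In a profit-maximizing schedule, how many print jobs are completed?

Take jobs in profit order; each goes to the latest open slot no later than its deadline.
By profit: E(d3,52), A(d2,47), F(d2,40), B(d2,29), D(d1,28), C(d3,17)
E→slot 3; A→slot 2; F→slot 1; B skipped; D skipped; C skipped.
3 of 6 scheduled.

3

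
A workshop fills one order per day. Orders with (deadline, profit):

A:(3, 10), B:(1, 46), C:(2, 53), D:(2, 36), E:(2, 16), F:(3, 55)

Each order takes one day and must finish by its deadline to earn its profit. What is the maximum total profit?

154

Sort by profit descending; place each in the latest free slot ≤ its deadline.
By profit: F(d3,55), C(d2,53), B(d1,46), D(d2,36), E(d2,16), A(d3,10)
F→slot 3; C→slot 2; B→slot 1; D skipped; E skipped; A skipped.
Profit = 46 + 53 + 55 = 154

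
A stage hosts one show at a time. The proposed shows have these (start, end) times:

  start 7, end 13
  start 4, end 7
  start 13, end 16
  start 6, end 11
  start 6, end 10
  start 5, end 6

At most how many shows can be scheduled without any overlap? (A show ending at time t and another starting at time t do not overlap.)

By end time: (5,6), (4,7), (6,10), (6,11), (7,13), (13,16).
Pick (5,6); next start ≥ 6 → (6,10); next start ≥ 10 → (13,16).
Selected 3 shows.

3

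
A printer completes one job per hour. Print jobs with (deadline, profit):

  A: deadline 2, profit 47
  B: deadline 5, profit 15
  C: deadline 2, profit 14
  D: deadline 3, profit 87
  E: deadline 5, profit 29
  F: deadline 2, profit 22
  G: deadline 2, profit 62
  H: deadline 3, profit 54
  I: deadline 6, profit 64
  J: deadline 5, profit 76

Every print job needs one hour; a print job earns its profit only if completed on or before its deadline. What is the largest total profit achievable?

Take jobs in profit order; each goes to the latest open slot no later than its deadline.
Profit order: D=87 J=76 I=64 G=62 H=54 A=47 E=29 F=22 B=15 C=14
Assign: D→slot 3, J→slot 5, I→slot 6, G→slot 2, H→slot 1, A skipped, E→slot 4, F skipped, B skipped, C skipped.
Slots: [1:H] [2:G] [3:D] [4:E] [5:J] [6:I]
Profit = 54 + 62 + 87 + 29 + 76 + 64 = 372

372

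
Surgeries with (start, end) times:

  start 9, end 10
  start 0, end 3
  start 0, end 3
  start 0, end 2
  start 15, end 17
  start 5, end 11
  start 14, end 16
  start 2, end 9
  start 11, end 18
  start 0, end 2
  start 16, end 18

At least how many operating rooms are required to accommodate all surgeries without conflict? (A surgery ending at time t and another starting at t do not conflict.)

Count concurrent intervals with a sweep; the peak is the room count.
starts: [0, 0, 0, 0, 2, 5, 9, 11, 14, 15, 16]
ends:   [2, 2, 3, 3, 9, 10, 11, 16, 17, 18, 18]
s0→1 s0→2 s0→3 s0→4  — peak 4.

4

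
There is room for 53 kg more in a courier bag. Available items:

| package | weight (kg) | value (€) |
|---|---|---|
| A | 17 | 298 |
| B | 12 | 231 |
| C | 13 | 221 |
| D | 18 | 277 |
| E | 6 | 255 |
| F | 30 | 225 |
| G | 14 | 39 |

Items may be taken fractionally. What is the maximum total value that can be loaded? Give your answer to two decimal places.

1081.94

Greedy by value/weight ratio, highest first.
Order: E (255/6=42.50) > B (231/12=19.25) > A (298/17=17.53) > C (221/13=17.00) > D (277/18=15.39) > F (225/30=7.50) > G (39/14=2.79)
Fill: take E (6 @ 255) → take B (12 @ 231) → take A (17 @ 298) → take C (13 @ 221) → take 5/18 of D → 76.94; 53/53 used.
Total value = 1081.94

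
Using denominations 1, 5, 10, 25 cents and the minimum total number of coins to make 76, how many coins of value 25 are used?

3

76 = 3×25 + 1×1
Count of 25: 3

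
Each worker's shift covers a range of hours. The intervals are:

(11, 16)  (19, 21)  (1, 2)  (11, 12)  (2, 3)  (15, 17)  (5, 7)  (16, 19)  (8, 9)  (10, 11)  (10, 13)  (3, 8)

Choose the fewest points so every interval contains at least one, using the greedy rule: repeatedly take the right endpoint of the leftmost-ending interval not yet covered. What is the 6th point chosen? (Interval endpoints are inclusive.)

By right end: [1,2]  [2,3]  [5,7]  [3,8]  [8,9]  [10,11]  [11,12]  [10,13]  [11,16]  [15,17]  [16,19]  [19,21]
[1,2] uncovered → point at 2; [5,7] uncovered → point at 7; [8,9] uncovered → point at 9; [10,11] uncovered → point at 11; [15,17] uncovered → point at 17; [19,21] uncovered → point at 21.
Points: 2, 7, 9, 11, 17, 21 (6 total).

21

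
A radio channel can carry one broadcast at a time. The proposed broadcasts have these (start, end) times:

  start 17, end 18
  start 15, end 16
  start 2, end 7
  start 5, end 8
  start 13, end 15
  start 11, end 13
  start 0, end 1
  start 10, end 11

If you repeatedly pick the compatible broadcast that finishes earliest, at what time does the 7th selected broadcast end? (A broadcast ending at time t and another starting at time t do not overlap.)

18

By end time: (0,1), (2,7), (5,8), (10,11), (11,13), (13,15), (15,16), (17,18).
Pick (0,1); next start ≥ 1 → (2,7); next start ≥ 7 → (10,11); next start ≥ 11 → (11,13); next start ≥ 13 → (13,15); next start ≥ 15 → (15,16); next start ≥ 16 → (17,18).
Selected: (0,1) (2,7) (10,11) (11,13) (13,15) (15,16) (17,18)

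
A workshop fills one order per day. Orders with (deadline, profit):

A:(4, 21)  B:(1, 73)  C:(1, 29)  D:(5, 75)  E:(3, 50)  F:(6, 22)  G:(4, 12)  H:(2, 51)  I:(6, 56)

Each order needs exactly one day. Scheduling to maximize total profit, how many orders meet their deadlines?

6

Sort by profit descending; place each in the latest free slot ≤ its deadline.
By profit: D(d5,75), B(d1,73), I(d6,56), H(d2,51), E(d3,50), C(d1,29), F(d6,22), A(d4,21), G(d4,12)
D→slot 5; B→slot 1; I→slot 6; H→slot 2; E→slot 3; C skipped; F→slot 4; A skipped; G skipped.
6 of 9 scheduled.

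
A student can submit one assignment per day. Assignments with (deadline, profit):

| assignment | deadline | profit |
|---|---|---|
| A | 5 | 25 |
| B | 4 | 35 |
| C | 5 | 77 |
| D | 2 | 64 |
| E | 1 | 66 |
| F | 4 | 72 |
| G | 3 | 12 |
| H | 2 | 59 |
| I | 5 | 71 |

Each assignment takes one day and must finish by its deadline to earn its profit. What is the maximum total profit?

350

Take jobs in profit order; each goes to the latest open slot no later than its deadline.
By profit: C(d5,77), F(d4,72), I(d5,71), E(d1,66), D(d2,64), H(d2,59), B(d4,35), A(d5,25), G(d3,12)
C→slot 5; F→slot 4; I→slot 3; E→slot 1; D→slot 2; H skipped; B skipped; A skipped; G skipped.
Profit = 66 + 64 + 71 + 72 + 77 = 350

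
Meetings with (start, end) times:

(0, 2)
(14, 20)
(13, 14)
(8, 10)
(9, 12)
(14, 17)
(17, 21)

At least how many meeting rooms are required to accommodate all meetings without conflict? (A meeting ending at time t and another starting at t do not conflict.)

2

starts: [0, 8, 9, 13, 14, 14, 17]
ends:   [2, 10, 12, 14, 17, 20, 21]
s0→1 e2→0 s8→1 s9→2  — peak 2.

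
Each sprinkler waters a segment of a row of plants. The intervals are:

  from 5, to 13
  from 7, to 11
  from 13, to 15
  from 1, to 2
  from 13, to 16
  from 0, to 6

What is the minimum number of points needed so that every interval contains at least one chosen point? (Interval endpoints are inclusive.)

Process intervals by earliest right end; each time one isn't hit yet, stab at its right endpoint.
By right end: [1,2]  [0,6]  [7,11]  [5,13]  [13,15]  [13,16]
[1,2] uncovered → point at 2; [7,11] uncovered → point at 11; [13,15] uncovered → point at 15.
Points: 2, 11, 15 (3 total).

3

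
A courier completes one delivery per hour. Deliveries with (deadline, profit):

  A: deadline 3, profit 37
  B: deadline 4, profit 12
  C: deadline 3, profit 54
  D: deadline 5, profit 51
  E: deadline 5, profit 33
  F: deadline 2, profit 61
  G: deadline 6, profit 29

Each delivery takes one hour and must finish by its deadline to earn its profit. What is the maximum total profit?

265

Take jobs in profit order; each goes to the latest open slot no later than its deadline.
By profit: F(d2,61), C(d3,54), D(d5,51), A(d3,37), E(d5,33), G(d6,29), B(d4,12)
F→slot 2; C→slot 3; D→slot 5; A→slot 1; E→slot 4; G→slot 6; B skipped.
Profit = 37 + 61 + 54 + 33 + 51 + 29 = 265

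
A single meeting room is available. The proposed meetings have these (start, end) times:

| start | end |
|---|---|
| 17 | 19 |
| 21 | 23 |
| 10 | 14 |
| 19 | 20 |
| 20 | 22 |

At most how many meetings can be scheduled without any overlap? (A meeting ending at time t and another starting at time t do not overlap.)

4

By end time: (10,14), (17,19), (19,20), (20,22), (21,23).
Pick (10,14); next start ≥ 14 → (17,19); next start ≥ 19 → (19,20); next start ≥ 20 → (20,22).
Selected 4 meetings.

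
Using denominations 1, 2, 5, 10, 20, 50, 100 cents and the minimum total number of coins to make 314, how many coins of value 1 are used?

0

Greedy: take as many of the largest coin as possible, then repeat with the remainder.
314 − 3×100→14 − 1×10→4 − 2×2→0
Count of 1: 0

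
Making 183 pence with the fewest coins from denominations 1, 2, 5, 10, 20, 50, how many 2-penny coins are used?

1

Greedy: take as many of the largest coin as possible, then repeat with the remainder.
183 − 3×50→33 − 1×20→13 − 1×10→3 − 1×2→1 − 1×1→0
Count of 2: 1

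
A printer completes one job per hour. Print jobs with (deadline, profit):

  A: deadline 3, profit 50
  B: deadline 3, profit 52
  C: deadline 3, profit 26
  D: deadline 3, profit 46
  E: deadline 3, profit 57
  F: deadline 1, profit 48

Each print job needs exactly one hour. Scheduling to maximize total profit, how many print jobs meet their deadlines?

Profit order: E=57 B=52 A=50 F=48 D=46 C=26
Assign: E→slot 3, B→slot 2, A→slot 1, F skipped, D skipped, C skipped.
Slots: [1:A] [2:B] [3:E]
3 of 6 scheduled.

3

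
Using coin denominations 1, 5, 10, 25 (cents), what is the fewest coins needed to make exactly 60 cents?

Use the largest denomination that fits, subtract, and repeat.
60 = 2×25 + 1×10
Total coins = 2 + 1 = 3

3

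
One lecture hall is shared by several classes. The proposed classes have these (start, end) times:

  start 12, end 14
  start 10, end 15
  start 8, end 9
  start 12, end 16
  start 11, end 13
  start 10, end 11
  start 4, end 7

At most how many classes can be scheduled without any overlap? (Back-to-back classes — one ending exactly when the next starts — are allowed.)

Sorted by end: (4,7)  (8,9)  (10,11)  (11,13)  (12,14)  (10,15)  (12,16)
take (4,7); take (8,9); take (10,11); take (11,13); skip (12,14); skip (10,15).
Selected 4 classes.

4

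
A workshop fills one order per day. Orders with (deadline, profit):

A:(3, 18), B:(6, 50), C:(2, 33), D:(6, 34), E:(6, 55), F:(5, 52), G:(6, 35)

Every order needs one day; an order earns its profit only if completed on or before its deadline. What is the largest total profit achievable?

By profit: E(d6,55), F(d5,52), B(d6,50), G(d6,35), D(d6,34), C(d2,33), A(d3,18)
E→slot 6; F→slot 5; B→slot 4; G→slot 3; D→slot 2; C→slot 1; A skipped.
Profit = 33 + 34 + 35 + 50 + 52 + 55 = 259

259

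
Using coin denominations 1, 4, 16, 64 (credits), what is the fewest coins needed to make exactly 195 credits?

Use the largest denomination that fits, subtract, and repeat.
195 = 3×64 + 3×1
Total coins = 3 + 3 = 6

6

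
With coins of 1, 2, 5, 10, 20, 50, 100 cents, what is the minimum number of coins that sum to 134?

5

Greedy: take as many of the largest coin as possible, then repeat with the remainder.
134 = 1×100 + 1×20 + 1×10 + 2×2
Total coins = 1 + 1 + 1 + 2 = 5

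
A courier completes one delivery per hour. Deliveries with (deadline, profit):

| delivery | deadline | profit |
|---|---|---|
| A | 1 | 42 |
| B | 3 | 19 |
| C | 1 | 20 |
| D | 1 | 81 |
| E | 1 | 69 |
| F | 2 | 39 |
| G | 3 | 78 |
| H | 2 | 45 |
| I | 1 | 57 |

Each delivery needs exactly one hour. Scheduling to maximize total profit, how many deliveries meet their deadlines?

3

Sort by profit descending; place each in the latest free slot ≤ its deadline.
By profit: D(d1,81), G(d3,78), E(d1,69), I(d1,57), H(d2,45), A(d1,42), F(d2,39), C(d1,20), B(d3,19)
D→slot 1; G→slot 3; E skipped; I skipped; H→slot 2; A skipped; F skipped; C skipped; B skipped.
3 of 9 scheduled.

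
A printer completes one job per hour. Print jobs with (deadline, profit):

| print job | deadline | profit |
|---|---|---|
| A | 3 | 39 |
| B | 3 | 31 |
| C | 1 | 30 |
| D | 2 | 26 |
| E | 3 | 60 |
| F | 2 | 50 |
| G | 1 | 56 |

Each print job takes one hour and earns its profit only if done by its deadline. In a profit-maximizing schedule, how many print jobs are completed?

Sort by profit descending; place each in the latest free slot ≤ its deadline.
By profit: E(d3,60), G(d1,56), F(d2,50), A(d3,39), B(d3,31), C(d1,30), D(d2,26)
E→slot 3; G→slot 1; F→slot 2; A skipped; B skipped; C skipped; D skipped.
3 of 7 scheduled.

3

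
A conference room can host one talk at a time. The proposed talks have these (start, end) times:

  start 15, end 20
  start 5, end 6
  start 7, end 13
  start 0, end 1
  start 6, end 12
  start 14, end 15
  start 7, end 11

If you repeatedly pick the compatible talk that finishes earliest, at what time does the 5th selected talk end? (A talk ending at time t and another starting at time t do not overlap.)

Sort by end time and greedily take each interval whose start is ≥ the last chosen end.
Sorted by end: (0,1)  (5,6)  (7,11)  (6,12)  (7,13)  (14,15)  (15,20)
take (0,1); take (5,6); take (7,11); take (14,15); take (15,20).
Selected: (0,1) (5,6) (7,11) (14,15) (15,20)

20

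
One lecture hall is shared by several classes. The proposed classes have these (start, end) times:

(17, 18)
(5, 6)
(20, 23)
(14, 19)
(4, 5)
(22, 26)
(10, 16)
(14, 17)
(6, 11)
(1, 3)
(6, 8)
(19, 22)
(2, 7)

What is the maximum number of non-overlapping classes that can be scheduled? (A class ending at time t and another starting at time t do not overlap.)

Greedy by earliest finish: after sorting by end time, pick each interval compatible with the last pick.
Sorted by end: (1,3)  (4,5)  (5,6)  (2,7)  (6,8)  (6,11)  (10,16)  (14,17)  (17,18)  (14,19)  (19,22)  (20,23)  (22,26)
take (1,3); take (4,5); take (5,6); take (6,8); skip (6,11); take (10,16); skip (14,17); take (17,18); take (19,22); take (22,26).
Selected 8 classes.

8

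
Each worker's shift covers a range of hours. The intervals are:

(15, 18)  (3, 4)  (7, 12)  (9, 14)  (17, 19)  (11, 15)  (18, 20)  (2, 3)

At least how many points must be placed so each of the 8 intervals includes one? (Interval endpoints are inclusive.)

By right end: [2,3]  [3,4]  [7,12]  [9,14]  [11,15]  [15,18]  [17,19]  [18,20]
[2,3] uncovered → point at 3; [7,12] uncovered → point at 12; [15,18] uncovered → point at 18.
Points: 3, 12, 18 (3 total).

3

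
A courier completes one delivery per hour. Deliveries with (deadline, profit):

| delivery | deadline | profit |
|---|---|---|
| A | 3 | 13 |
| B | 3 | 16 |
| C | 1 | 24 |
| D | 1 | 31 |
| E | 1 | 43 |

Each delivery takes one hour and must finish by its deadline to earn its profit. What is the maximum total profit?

Profit order: E=43 D=31 C=24 B=16 A=13
Assign: E→slot 1, D skipped, C skipped, B→slot 3, A→slot 2.
Slots: [1:E] [2:A] [3:B]
Profit = 43 + 13 + 16 = 72

72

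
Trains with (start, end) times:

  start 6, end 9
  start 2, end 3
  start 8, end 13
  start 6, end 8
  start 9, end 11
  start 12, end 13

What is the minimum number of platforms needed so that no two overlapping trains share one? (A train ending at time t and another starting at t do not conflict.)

starts: [2, 6, 6, 8, 9, 12]
ends:   [3, 8, 9, 11, 13, 13]
s2→1 e3→0 s6→1 s6→2  — peak 2.

2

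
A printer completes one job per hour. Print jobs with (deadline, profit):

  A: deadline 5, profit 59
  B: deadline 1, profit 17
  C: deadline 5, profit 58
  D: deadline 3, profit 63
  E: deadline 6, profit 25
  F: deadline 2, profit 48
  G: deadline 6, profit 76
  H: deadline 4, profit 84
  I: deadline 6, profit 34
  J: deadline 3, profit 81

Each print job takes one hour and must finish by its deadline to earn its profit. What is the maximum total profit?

421

By profit: H(d4,84), J(d3,81), G(d6,76), D(d3,63), A(d5,59), C(d5,58), F(d2,48), I(d6,34), E(d6,25), B(d1,17)
H→slot 4; J→slot 3; G→slot 6; D→slot 2; A→slot 5; C→slot 1; F skipped; I skipped; E skipped; B skipped.
Profit = 58 + 63 + 81 + 84 + 59 + 76 = 421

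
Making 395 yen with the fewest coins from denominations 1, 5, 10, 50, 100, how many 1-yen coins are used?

0

Greedy: take as many of the largest coin as possible, then repeat with the remainder.
395 = 3×100 + 1×50 + 4×10 + 1×5
Count of 1: 0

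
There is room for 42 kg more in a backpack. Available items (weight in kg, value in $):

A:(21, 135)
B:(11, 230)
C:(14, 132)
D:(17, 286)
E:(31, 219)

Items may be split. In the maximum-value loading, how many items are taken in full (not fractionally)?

Greedy by value/weight ratio, highest first.
Order: B (230/11=20.91) > D (286/17=16.82) > C (132/14=9.43) > E (219/31=7.06) > A (135/21=6.43)
Fill: take B (11 @ 230) → take D (17 @ 286) → take C (14 @ 132); 42/42 used.
3 item(s) taken whole.

3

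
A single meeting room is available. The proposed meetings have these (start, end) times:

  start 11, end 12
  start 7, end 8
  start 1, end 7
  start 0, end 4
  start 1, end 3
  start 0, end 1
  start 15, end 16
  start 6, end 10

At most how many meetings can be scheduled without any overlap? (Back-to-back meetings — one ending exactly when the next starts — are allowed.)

Greedy by earliest finish: after sorting by end time, pick each interval compatible with the last pick.
By end time: (0,1), (1,3), (0,4), (1,7), (7,8), (6,10), (11,12), (15,16).
Pick (0,1); next start ≥ 1 → (1,3); next start ≥ 3 → (7,8); next start ≥ 8 → (11,12); next start ≥ 12 → (15,16).
Selected 5 meetings.

5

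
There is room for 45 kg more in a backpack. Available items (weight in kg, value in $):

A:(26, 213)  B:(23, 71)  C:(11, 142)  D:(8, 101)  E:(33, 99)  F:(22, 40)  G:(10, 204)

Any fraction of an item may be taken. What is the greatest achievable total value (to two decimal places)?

Ratios (sorted): G 20.40, C 12.91, D 12.62, A 8.19, B 3.09, E 3.00, F 1.82
take G (10 @ 204); take C (11 @ 142); take D (8 @ 101); take 16/26 of A → 131.08. Capacity used 45/45.
Total value = 578.08

578.08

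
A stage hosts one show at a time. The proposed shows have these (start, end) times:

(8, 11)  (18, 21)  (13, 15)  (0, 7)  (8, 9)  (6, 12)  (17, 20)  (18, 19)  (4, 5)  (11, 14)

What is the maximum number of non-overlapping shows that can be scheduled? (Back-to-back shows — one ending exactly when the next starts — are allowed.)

4

By end time: (4,5), (0,7), (8,9), (8,11), (6,12), (11,14), (13,15), (18,19), (17,20), (18,21).
Pick (4,5); next start ≥ 5 → (8,9); next start ≥ 9 → (11,14); next start ≥ 14 → (18,19).
Selected 4 shows.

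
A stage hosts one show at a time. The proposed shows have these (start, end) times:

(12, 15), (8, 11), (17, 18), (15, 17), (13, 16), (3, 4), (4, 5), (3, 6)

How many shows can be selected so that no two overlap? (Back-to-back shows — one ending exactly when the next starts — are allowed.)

6

Order by finish time; keep every interval that doesn't clash with the previous kept one.
Sorted by end: (3,4)  (4,5)  (3,6)  (8,11)  (12,15)  (13,16)  (15,17)  (17,18)
take (3,4); take (4,5); skip (3,6); take (8,11); take (12,15); take (15,17); take (17,18).
Selected 6 shows.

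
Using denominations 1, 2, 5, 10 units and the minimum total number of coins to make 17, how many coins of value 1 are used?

17 = 1×10 + 1×5 + 1×2
Count of 1: 0

0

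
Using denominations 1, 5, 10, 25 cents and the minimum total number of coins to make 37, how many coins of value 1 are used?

2

Greedy: take as many of the largest coin as possible, then repeat with the remainder.
37 = 1×25 + 1×10 + 2×1
Count of 1: 2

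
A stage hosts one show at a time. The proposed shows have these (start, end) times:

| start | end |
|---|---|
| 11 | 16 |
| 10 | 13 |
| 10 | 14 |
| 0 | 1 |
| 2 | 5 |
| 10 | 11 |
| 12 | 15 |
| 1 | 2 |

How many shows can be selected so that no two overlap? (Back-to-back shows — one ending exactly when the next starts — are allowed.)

By end time: (0,1), (1,2), (2,5), (10,11), (10,13), (10,14), (12,15), (11,16).
Pick (0,1); next start ≥ 1 → (1,2); next start ≥ 2 → (2,5); next start ≥ 5 → (10,11); next start ≥ 11 → (12,15).
Selected 5 shows.

5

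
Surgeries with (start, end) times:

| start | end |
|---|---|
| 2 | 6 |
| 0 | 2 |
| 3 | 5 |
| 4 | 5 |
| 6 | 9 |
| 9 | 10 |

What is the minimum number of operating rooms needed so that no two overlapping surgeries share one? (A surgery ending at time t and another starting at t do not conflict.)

Events (time:±→running): 0:+→1 2:-→0 2:+→1 3:+→2 4:+→3 … peak 3.

3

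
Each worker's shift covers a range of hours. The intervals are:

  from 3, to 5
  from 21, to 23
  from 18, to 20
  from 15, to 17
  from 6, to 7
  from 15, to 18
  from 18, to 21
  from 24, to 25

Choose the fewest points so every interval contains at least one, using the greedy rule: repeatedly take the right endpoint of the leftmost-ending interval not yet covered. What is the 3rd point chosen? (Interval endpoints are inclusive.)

17

Sort by right endpoint; whenever an interval is uncovered, place a point at its right end.
By right end: [3,5]  [6,7]  [15,17]  [15,18]  [18,20]  [18,21]  [21,23]  [24,25]
[3,5] uncovered → point at 5; [6,7] uncovered → point at 7; [15,17] uncovered → point at 17; [18,20] uncovered → point at 20; [21,23] uncovered → point at 23; [24,25] uncovered → point at 25.
Points: 5, 7, 17, 20, 23, 25 (6 total).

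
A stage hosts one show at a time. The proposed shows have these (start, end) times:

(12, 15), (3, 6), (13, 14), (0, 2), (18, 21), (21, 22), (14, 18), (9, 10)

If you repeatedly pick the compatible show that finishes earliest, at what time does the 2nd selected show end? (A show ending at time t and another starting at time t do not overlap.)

6

Sort by end time and greedily take each interval whose start is ≥ the last chosen end.
Sorted by end: (0,2)  (3,6)  (9,10)  (13,14)  (12,15)  (14,18)  (18,21)  (21,22)
take (0,2); take (3,6); take (9,10); take (13,14); take (14,18); take (18,21); take (21,22).
Selected: (0,2) (3,6) (9,10) (13,14) (14,18) (18,21) (21,22)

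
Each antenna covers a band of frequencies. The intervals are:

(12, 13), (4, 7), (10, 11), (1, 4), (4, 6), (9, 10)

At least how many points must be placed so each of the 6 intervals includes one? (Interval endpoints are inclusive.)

Process intervals by earliest right end; each time one isn't hit yet, stab at its right endpoint.
By right end: [1,4]  [4,6]  [4,7]  [9,10]  [10,11]  [12,13]
[1,4] uncovered → point at 4; [9,10] uncovered → point at 10; [12,13] uncovered → point at 13.
Points: 4, 10, 13 (3 total).

3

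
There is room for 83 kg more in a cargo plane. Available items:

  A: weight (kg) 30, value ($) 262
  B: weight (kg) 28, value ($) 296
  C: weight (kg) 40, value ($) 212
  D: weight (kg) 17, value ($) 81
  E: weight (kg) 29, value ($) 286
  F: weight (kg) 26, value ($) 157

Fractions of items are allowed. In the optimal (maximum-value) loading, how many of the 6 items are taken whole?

2

Greedy by value/weight ratio, highest first.
Ratios (sorted): B 10.57, E 9.86, A 8.73, F 6.04, C 5.30, D 4.76
take B (28 @ 296); take E (29 @ 286); take 26/30 of A → 227.07. Capacity used 83/83.
2 item(s) taken whole; one partial (take 26/30 of A).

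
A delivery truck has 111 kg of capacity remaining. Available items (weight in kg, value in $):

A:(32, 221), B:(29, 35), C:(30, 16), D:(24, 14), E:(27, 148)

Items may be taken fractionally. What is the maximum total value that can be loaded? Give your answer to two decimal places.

Sort by value per unit weight and fill in that order.
Ratios (sorted): A 6.91, E 5.48, B 1.21, D 0.58, C 0.53
take A (32 @ 221); take E (27 @ 148); take B (29 @ 35); take 23/24 of D → 13.42. Capacity used 111/111.
Total value = 417.42

417.42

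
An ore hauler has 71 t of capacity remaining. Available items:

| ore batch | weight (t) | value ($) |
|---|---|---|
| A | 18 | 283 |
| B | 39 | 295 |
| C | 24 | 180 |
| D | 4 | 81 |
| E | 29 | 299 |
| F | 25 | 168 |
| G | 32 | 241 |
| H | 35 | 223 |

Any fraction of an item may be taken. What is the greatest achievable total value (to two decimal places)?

814.28

Sort by value per unit weight and fill in that order.
Order: D (81/4=20.25) > A (283/18=15.72) > E (299/29=10.31) > B (295/39=7.56) > G (241/32=7.53) > C (180/24=7.50) > F (168/25=6.72) > H (223/35=6.37)
Fill: take D (4 @ 81) → take A (18 @ 283) → take E (29 @ 299) → take 20/39 of B → 151.28; 71/71 used.
Total value = 814.28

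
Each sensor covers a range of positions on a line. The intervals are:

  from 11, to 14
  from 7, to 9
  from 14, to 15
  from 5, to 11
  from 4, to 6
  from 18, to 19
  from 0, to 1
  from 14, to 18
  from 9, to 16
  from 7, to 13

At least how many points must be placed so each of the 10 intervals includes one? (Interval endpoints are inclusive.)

Sorted: [0,1] [4,6] [7,9] [5,11] [7,13] [11,14] [14,15] [9,16] [14,18] [18,19]
{[0,1]} hit by 1; {[4,6]} hit by 6; {[7,9],[5,11],[7,13]} hit by 9; {[11,14],[14,15],[9,16],[14,18]} hit by 14; {[18,19]} hit by 19.
Points: 1, 6, 9, 14, 19 (5 total).

5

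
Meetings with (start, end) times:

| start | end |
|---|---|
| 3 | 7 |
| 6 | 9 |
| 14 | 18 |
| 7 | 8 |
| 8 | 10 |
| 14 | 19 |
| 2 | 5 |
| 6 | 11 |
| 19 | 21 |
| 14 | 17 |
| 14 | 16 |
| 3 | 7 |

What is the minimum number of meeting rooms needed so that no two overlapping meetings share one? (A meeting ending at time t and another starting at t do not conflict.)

Count concurrent intervals with a sweep; the peak is the room count.
Events (time:±→running): 2:+→1 3:+→2 3:+→3 5:-→2 6:+→3 6:+→4 … peak 4.

4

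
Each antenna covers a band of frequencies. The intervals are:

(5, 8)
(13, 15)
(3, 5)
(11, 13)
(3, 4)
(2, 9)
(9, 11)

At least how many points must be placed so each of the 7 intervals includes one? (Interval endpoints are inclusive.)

4

Process intervals by earliest right end; each time one isn't hit yet, stab at its right endpoint.
Sorted: [3,4] [3,5] [5,8] [2,9] [9,11] [11,13] [13,15]
{[3,4],[3,5]} hit by 4; {[5,8],[2,9]} hit by 8; {[9,11],[11,13]} hit by 11; {[13,15]} hit by 15.
Points: 4, 8, 11, 15 (4 total).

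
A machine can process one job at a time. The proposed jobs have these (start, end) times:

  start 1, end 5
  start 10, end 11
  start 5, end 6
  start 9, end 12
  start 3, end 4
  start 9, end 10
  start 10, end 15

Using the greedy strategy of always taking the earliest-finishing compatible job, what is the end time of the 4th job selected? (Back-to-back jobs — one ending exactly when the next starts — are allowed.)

Sorted by end: (3,4)  (1,5)  (5,6)  (9,10)  (10,11)  (9,12)  (10,15)
take (3,4); take (5,6); take (9,10); take (10,11); skip (9,12); skip (10,15).
Selected: (3,4) (5,6) (9,10) (10,11)

11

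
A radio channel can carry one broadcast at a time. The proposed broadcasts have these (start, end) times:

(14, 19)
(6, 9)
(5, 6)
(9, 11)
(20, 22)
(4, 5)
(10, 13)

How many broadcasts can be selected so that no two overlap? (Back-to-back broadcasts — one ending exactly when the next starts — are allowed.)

By end time: (4,5), (5,6), (6,9), (9,11), (10,13), (14,19), (20,22).
Pick (4,5); next start ≥ 5 → (5,6); next start ≥ 6 → (6,9); next start ≥ 9 → (9,11); next start ≥ 11 → (14,19); next start ≥ 19 → (20,22).
Selected 6 broadcasts.

6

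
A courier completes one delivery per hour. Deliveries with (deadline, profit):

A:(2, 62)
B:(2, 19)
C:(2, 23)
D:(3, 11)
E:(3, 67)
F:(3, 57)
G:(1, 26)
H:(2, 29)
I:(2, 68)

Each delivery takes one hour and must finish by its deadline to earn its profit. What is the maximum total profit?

197

Sort by profit descending; place each in the latest free slot ≤ its deadline.
Profit order: I=68 E=67 A=62 F=57 H=29 G=26 C=23 B=19 D=11
Assign: I→slot 2, E→slot 3, A→slot 1, F skipped, H skipped, G skipped, C skipped, B skipped, D skipped.
Slots: [1:A] [2:I] [3:E]
Profit = 62 + 68 + 67 = 197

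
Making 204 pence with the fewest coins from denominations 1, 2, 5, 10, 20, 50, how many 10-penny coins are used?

0

Greedy: take as many of the largest coin as possible, then repeat with the remainder.
204 = 4×50 + 2×2
Count of 10: 0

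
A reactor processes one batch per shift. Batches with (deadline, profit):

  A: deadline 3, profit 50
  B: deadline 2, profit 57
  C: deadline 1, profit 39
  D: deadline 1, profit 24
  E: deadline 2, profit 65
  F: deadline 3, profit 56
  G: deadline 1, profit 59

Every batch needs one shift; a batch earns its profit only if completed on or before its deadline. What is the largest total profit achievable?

Profit order: E=65 G=59 B=57 F=56 A=50 C=39 D=24
Assign: E→slot 2, G→slot 1, B skipped, F→slot 3, A skipped, C skipped, D skipped.
Slots: [1:G] [2:E] [3:F]
Profit = 59 + 65 + 56 = 180

180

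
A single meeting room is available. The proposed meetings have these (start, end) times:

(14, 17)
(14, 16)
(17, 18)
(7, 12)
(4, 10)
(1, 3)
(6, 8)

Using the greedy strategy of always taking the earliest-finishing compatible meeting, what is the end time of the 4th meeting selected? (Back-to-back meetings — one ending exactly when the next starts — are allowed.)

Sorted by end: (1,3)  (6,8)  (4,10)  (7,12)  (14,16)  (14,17)  (17,18)
take (1,3); take (6,8); skip (7,12); take (14,16); take (17,18).
Selected: (1,3) (6,8) (14,16) (17,18)

18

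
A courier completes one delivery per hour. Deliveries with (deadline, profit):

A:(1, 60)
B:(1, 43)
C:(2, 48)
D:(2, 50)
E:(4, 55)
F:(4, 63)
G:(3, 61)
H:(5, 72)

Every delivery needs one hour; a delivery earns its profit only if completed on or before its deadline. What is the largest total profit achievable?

Take jobs in profit order; each goes to the latest open slot no later than its deadline.
Profit order: H=72 F=63 G=61 A=60 E=55 D=50 C=48 B=43
Assign: H→slot 5, F→slot 4, G→slot 3, A→slot 1, E→slot 2, D skipped, C skipped, B skipped.
Slots: [1:A] [2:E] [3:G] [4:F] [5:H]
Profit = 60 + 55 + 61 + 63 + 72 = 311

311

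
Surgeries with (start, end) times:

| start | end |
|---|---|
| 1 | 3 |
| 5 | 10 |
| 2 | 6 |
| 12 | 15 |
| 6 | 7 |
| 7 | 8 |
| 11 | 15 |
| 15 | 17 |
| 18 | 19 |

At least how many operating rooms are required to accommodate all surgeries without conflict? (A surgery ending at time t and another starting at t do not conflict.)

2

starts: [1, 2, 5, 6, 7, 11, 12, 15, 18]
ends:   [3, 6, 7, 8, 10, 15, 15, 17, 19]
s1→1 s2→2  — peak 2.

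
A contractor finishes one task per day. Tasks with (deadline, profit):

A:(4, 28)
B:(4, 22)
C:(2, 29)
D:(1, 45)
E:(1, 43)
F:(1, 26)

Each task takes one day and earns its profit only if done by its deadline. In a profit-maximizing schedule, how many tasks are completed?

4

By profit: D(d1,45), E(d1,43), C(d2,29), A(d4,28), F(d1,26), B(d4,22)
D→slot 1; E skipped; C→slot 2; A→slot 4; F skipped; B→slot 3.
4 of 6 scheduled.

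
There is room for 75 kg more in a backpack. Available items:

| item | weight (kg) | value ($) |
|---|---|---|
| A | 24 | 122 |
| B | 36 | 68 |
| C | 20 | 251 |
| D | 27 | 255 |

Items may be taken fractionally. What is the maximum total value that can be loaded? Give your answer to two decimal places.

Greedy by value/weight ratio, highest first.
Order: C (251/20=12.55) > D (255/27=9.44) > A (122/24=5.08) > B (68/36=1.89)
Fill: take C (20 @ 251) → take D (27 @ 255) → take A (24 @ 122) → take 4/36 of B → 7.56; 75/75 used.
Total value = 635.56

635.56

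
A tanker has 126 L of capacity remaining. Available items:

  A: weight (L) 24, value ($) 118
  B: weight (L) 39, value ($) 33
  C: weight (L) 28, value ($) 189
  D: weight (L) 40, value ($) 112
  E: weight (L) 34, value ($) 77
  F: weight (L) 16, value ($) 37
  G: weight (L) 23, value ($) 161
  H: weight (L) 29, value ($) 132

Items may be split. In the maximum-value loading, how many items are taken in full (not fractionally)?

4

Ratios (sorted): G 7.00, C 6.75, A 4.92, H 4.55, D 2.80, F 2.31, E 2.26, B 0.85
take G (23 @ 161); take C (28 @ 189); take A (24 @ 118); take H (29 @ 132); take 22/40 of D → 61.60. Capacity used 126/126.
4 item(s) taken whole; one partial (take 22/40 of D).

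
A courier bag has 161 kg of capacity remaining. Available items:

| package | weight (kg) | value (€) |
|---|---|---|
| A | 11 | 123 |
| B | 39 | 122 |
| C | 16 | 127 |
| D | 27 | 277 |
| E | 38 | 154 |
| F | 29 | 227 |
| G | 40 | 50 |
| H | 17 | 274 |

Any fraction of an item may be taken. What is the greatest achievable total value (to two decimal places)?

1253.95

Greedy by value/weight ratio, highest first.
Ratios (sorted): H 16.12, A 11.18, D 10.26, C 7.94, F 7.83, E 4.05, B 3.13, G 1.25
take H (17 @ 274); take A (11 @ 123); take D (27 @ 277); take C (16 @ 127); take F (29 @ 227); take E (38 @ 154); take 23/39 of B → 71.95. Capacity used 161/161.
Total value = 1253.95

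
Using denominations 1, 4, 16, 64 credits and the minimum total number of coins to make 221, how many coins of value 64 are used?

221 − 3×64→29 − 1×16→13 − 3×4→1 − 1×1→0
Count of 64: 3

3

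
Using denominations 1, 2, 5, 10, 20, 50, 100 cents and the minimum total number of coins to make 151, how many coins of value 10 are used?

0

151 = 1×100 + 1×50 + 1×1
Count of 10: 0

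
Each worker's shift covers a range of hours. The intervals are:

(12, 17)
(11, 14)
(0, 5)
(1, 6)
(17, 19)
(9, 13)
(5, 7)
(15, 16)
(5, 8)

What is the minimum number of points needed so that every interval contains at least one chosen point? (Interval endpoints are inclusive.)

Sorted: [0,5] [1,6] [5,7] [5,8] [9,13] [11,14] [15,16] [12,17] [17,19]
{[0,5],[1,6],[5,7],[5,8]} hit by 5; {[9,13],[11,14]} hit by 13; {[15,16],[12,17]} hit by 16; {[17,19]} hit by 19.
Points: 5, 13, 16, 19 (4 total).

4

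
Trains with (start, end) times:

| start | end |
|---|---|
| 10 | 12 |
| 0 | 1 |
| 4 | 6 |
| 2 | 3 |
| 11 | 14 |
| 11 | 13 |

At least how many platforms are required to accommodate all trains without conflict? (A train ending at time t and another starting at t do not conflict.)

starts: [0, 2, 4, 10, 11, 11]
ends:   [1, 3, 6, 12, 13, 14]
s0→1 e1→0 s2→1 e3→0 s4→1 e6→0 s10→1 s11→2 s11→3  — peak 3.

3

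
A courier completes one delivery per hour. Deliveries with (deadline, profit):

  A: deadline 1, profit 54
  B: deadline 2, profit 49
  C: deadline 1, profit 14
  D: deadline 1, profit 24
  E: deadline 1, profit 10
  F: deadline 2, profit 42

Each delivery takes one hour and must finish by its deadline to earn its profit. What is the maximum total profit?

Sort by profit descending; place each in the latest free slot ≤ its deadline.
By profit: A(d1,54), B(d2,49), F(d2,42), D(d1,24), C(d1,14), E(d1,10)
A→slot 1; B→slot 2; F skipped; D skipped; C skipped; E skipped.
Profit = 54 + 49 = 103

103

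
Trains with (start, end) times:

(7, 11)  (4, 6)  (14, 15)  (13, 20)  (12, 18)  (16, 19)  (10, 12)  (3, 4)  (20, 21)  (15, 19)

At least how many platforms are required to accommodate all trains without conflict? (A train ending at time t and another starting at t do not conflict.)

4

Count concurrent intervals with a sweep; the peak is the room count.
starts: [3, 4, 7, 10, 12, 13, 14, 15, 16, 20]
ends:   [4, 6, 11, 12, 15, 18, 19, 19, 20, 21]
s3→1 e4→0 s4→1 e6→0 s7→1 s10→2 e11→1 e12→0 s12→1 s13→2 s14→3 e15→2 s15→3 s16→4  — peak 4.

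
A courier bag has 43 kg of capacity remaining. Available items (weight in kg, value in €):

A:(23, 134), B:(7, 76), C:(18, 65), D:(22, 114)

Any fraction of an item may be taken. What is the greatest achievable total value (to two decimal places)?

Ratios (sorted): B 10.86, A 5.83, D 5.18, C 3.61
take B (7 @ 76); take A (23 @ 134); take 13/22 of D → 67.36. Capacity used 43/43.
Total value = 277.36

277.36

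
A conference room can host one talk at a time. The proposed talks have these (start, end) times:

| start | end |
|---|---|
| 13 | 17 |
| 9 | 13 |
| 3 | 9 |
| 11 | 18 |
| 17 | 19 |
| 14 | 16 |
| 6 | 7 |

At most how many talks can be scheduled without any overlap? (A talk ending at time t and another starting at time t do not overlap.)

4

Sort by end time and greedily take each interval whose start is ≥ the last chosen end.
Sorted by end: (6,7)  (3,9)  (9,13)  (14,16)  (13,17)  (11,18)  (17,19)
take (6,7); skip (3,9); take (9,13); take (14,16); skip (13,17); skip (11,18); take (17,19).
Selected 4 talks.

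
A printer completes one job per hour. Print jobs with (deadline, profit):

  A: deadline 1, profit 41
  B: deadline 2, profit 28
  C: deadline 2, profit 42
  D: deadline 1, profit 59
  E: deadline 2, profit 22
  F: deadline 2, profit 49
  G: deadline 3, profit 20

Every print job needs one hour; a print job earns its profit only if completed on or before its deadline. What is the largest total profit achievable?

Take jobs in profit order; each goes to the latest open slot no later than its deadline.
By profit: D(d1,59), F(d2,49), C(d2,42), A(d1,41), B(d2,28), E(d2,22), G(d3,20)
D→slot 1; F→slot 2; C skipped; A skipped; B skipped; E skipped; G→slot 3.
Profit = 59 + 49 + 20 = 128

128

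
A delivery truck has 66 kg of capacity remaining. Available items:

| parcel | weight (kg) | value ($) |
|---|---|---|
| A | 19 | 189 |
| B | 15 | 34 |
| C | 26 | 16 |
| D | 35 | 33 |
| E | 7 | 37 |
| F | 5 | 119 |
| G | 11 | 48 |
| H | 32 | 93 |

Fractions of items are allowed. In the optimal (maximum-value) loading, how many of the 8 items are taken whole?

Sort by value per unit weight and fill in that order.
Order: F (119/5=23.80) > A (189/19=9.95) > E (37/7=5.29) > G (48/11=4.36) > H (93/32=2.91) > B (34/15=2.27) > D (33/35=0.94) > C (16/26=0.62)
Fill: take F (5 @ 119) → take A (19 @ 189) → take E (7 @ 37) → take G (11 @ 48) → take 24/32 of H → 69.75; 66/66 used.
4 item(s) taken whole; one partial (take 24/32 of H).

4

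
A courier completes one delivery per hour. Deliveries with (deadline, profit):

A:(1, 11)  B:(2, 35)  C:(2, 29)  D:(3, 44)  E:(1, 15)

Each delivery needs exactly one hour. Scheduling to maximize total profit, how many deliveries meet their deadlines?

3

Take jobs in profit order; each goes to the latest open slot no later than its deadline.
By profit: D(d3,44), B(d2,35), C(d2,29), E(d1,15), A(d1,11)
D→slot 3; B→slot 2; C→slot 1; E skipped; A skipped.
3 of 5 scheduled.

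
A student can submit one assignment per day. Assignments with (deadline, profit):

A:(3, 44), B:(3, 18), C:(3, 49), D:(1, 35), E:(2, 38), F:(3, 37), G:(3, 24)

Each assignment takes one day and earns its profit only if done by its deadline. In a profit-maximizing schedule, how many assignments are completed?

3

Sort by profit descending; place each in the latest free slot ≤ its deadline.
By profit: C(d3,49), A(d3,44), E(d2,38), F(d3,37), D(d1,35), G(d3,24), B(d3,18)
C→slot 3; A→slot 2; E→slot 1; F skipped; D skipped; G skipped; B skipped.
3 of 7 scheduled.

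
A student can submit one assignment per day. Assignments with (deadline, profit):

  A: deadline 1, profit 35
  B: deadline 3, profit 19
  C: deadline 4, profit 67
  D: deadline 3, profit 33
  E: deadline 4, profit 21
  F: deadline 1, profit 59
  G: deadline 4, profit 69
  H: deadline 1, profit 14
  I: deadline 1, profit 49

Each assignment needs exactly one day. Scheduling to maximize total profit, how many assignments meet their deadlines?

4

By profit: G(d4,69), C(d4,67), F(d1,59), I(d1,49), A(d1,35), D(d3,33), E(d4,21), B(d3,19), H(d1,14)
G→slot 4; C→slot 3; F→slot 1; I skipped; A skipped; D→slot 2; E skipped; B skipped; H skipped.
4 of 9 scheduled.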